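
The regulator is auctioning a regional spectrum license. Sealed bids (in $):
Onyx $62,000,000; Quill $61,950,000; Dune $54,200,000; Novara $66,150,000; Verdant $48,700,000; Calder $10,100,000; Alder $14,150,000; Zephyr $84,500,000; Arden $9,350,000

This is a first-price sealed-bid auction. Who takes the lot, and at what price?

Zephyr pays $84,500,000

Rule: the highest bidder wins and pays their own bid.
Bids in order: 84,500,000 (Zephyr) > 66,150,000 (Novara) > 62,000,000 (Onyx) > 61,950,000 (Quill) > 54,200,000 (Dune) > 48,700,000 (Verdant) > …
Zephyr has the highest bid and pays exactly that: $84,500,000.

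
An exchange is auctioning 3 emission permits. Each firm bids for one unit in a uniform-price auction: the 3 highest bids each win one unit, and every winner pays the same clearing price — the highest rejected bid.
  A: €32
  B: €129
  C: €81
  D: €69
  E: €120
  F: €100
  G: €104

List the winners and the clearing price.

Ordering the bids: 129 (B), 120 (E), 104 (G), 100 (F), 81 (C), …
Top 3: B, E, G.
Highest unsuccessful bid: €100 → clearing price.

B, E, G; each pays €100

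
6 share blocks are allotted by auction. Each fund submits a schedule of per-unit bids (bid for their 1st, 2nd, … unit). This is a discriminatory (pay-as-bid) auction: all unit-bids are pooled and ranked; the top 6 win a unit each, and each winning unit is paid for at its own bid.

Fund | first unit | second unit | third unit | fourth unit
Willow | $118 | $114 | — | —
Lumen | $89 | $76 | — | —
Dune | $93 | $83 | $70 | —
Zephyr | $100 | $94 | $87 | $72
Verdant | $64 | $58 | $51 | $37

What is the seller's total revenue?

Pooled unit-bids ranked (top 6): 118 (Willow-1), 114 (Willow-2), 100 (Zephyr-1), 94 (Zephyr-2), 93 (Dune-1), 89 (Lumen-1)
Next rejected bid: $87 (not a price — pay-as-bid).
Each winning unit pays its own bid.
Revenue = 118 + 114 + 100 + 94 + 93 + 89 = $608.

Total revenue: $608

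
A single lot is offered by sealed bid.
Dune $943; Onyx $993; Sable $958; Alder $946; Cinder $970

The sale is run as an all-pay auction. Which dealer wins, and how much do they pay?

Rule: the highest bidder wins the item, but every bidder pays their own bid.
Sorting bids: 993 (Onyx) > 970 (Cinder) > 958 (Sable) > 946 (Alder) > 943 (Dune)
Onyx is highest and takes the item; every bidder forfeits their bid.

Onyx pays $993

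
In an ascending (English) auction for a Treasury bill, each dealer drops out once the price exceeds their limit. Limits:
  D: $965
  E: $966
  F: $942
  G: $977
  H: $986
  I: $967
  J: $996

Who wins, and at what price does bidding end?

J wins at $986

Open ascending-bid auction: the price rises until one bidder remains; the winner pays the price at which the last rival dropped out.
Limits in order: 996 (J) > 986 (H) > 977 (G) > 967 (I) > 966 (E) > 965 (D) > …
H is the last rival to drop out, at $986; J remains and wins at that price.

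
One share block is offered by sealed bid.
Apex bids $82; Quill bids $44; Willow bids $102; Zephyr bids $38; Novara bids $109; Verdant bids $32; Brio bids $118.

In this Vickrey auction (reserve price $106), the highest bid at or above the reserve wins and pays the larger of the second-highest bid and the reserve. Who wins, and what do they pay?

Vickrey auction (reserve price $106): the highest bid at or above the reserve wins and pays the larger of the second-highest bid and the reserve.
Sorting bids: 118 (Brio) > 109 (Novara) > 102 (Willow) > 82 (Apex) > 44 (Quill) > 38 (Zephyr) > …
Highest eligible bid: Brio at $118.
max(second-highest $109, reserve $106) = $109; the reserve does not bind.

Brio pays $109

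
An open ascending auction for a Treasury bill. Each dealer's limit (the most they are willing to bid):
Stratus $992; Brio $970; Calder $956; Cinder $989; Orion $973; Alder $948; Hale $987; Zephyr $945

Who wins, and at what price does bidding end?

Sorting limits: 992 (Stratus) > 989 (Cinder) > 987 (Hale) > 973 (Orion) > 970 (Brio) > 956 (Calder) > …
Once the price passes $989, only Stratus is left; the hammer falls at Cinder's limit of $989.

Stratus wins at $989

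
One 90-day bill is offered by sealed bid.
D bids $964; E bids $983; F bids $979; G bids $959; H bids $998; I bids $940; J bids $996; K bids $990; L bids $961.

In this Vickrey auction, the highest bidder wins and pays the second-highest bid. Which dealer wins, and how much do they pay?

H pays $996

Sorting bids: 998 (H) > 996 (J) > 990 (K) > 983 (E) > 979 (F) > 964 (D) > …
H wins with the highest bid; price is set by the runner-up at $996.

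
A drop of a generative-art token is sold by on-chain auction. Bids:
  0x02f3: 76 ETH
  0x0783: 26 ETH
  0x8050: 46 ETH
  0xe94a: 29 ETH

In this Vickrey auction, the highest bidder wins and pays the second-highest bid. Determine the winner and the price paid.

0x02f3 pays 46 ETH

Sorting bids: 76 (0x02f3) > 46 (0x8050) > 29 (0xe94a) > 26 (0x0783)
0x02f3 wins with the highest bid; price is set by the runner-up at 46 ETH.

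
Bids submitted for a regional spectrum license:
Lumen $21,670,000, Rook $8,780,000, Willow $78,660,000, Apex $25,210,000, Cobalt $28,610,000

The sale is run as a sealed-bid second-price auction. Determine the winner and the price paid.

Willow pays $28,610,000

Bids ranked: 78,660,000 (Willow) > 28,610,000 (Cobalt) > 25,210,000 (Apex) > 21,670,000 (Lumen) > 8,780,000 (Rook)
Second-price: Willow pays Cobalt's bid of $28,610,000.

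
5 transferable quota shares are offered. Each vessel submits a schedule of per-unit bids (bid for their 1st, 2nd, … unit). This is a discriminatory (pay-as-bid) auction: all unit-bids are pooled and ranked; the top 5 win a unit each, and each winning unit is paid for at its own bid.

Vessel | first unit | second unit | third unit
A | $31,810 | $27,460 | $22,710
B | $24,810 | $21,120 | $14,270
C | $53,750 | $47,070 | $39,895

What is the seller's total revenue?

Total revenue: $199,985

All unit-bids, highest first — top 5: 53,750 (C-1), 47,070 (C-2), 39,895 (C-3), 31,810 (A-1), 27,460 (A-2)
Next rejected bid: $24,810 (not a price — pay-as-bid).
Each winning unit pays its own bid.
Revenue = 53,750 + 47,070 + 39,895 + 31,810 + 27,460 = $199,985.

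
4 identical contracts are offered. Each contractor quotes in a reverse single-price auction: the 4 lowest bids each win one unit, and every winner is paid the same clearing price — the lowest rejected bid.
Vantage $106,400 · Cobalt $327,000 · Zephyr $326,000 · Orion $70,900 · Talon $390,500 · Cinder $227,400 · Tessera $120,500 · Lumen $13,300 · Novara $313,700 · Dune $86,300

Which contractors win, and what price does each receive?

Lumen, Orion, Dune, Vantage; each is paid $120,500

Ordering the bids: 13,300 (Lumen), 70,900 (Orion), 86,300 (Dune), 106,400 (Vantage), 120,500 (Tessera), 227,400 (Cinder), …
Lowest 4: Lumen, Orion, Dune, Vantage.
First losing bid is Tessera's $120,500, which sets the uniform price.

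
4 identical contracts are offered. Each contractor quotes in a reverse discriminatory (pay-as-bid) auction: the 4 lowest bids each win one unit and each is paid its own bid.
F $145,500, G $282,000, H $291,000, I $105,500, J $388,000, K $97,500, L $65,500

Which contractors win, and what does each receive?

Ordering the bids: 65,500 (L), 97,500 (K), 105,500 (I), 145,500 (F), 282,000 (G), 291,000 (H), …
The 4 lowest are L, K, I, F.
Each winner is paid its own bid: L $65,500, K $97,500, I $105,500, F $145,500.

L $65,500, K $97,500, I $105,500, F $145,500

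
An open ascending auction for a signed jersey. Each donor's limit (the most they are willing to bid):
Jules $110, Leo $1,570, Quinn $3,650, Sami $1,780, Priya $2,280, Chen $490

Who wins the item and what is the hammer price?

Limits ranked: 3,650 (Quinn) > 2,280 (Priya) > 1,780 (Sami) > 1,570 (Leo) > 490 (Chen) > 110 (Jules)
Priya is the last rival to drop out, at $2,280; Quinn remains and wins at that price.

Quinn wins at $2,280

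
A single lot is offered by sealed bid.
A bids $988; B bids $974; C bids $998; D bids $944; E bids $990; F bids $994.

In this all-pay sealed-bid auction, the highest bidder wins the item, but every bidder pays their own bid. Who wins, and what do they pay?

C pays $998

Bids ranked: 998 (C) > 994 (F) > 990 (E) > 988 (A) > 974 (B) > 944 (D)
C is highest and takes the item; every bidder forfeits their bid.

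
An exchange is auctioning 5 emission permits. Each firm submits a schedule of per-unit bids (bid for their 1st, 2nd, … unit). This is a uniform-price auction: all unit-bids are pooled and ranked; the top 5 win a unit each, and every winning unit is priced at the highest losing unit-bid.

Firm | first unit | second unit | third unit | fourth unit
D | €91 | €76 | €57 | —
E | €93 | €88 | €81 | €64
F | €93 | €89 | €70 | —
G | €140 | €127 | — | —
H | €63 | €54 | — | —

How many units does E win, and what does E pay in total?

E: 1 unit, pays €89

All unit-bids, highest first — top 5: 140 (G-1), 127 (G-2), 93 (E-1), 93 (F-1), 91 (D-1)
The (k+1)-th unit-bid is €89.
E wins 1 unit(s) at €89 each.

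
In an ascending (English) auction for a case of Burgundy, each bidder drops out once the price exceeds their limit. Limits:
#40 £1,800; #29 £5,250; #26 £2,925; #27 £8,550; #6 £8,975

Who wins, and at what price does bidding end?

#6 wins at £8,550

Sorting limits: 8,975 (#6) > 8,550 (#27) > 5,250 (#29) > 2,925 (#26) > 1,800 (#40)
Once the price passes £8,550, only #6 is left; the hammer falls at #27's limit of £8,550.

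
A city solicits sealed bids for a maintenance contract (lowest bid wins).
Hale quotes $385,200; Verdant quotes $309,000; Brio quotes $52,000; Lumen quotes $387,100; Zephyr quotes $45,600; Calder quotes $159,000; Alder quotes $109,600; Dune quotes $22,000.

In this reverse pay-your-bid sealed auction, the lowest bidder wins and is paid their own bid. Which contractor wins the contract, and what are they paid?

Dune is paid $22,000

Bids in order: 22,000 (Dune) < 45,600 (Zephyr) < 52,000 (Brio) < 109,600 (Alder) < 159,000 (Calder) < 309,000 (Verdant) < …
Dune has the lowest bid and is paid exactly that: $22,000.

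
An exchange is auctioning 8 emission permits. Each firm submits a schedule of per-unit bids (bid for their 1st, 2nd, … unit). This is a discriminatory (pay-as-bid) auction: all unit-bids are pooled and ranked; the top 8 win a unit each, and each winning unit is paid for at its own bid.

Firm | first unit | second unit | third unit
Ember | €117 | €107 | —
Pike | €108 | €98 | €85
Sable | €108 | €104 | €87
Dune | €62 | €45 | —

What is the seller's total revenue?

All unit-bids, highest first — top 8: 117 (Ember-1), 108 (Pike-1), 108 (Sable-1), 107 (Ember-2), 104 (Sable-2), 98 (Pike-2), 87 (Sable-3), 85 (Pike-3)
Next rejected bid: €62 (not a price — pay-as-bid).
Each winning unit pays its own bid.
Revenue = 117 + 108 + 108 + 107 + 104 + 98 + 87 + 85 = €814.

Total revenue: €814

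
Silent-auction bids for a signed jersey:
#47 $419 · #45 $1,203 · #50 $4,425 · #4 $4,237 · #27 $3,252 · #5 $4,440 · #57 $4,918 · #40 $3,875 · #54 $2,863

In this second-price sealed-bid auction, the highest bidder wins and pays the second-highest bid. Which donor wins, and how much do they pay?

#57 pays $4,440

Sorting bids: 4,918 (#57) > 4,440 (#5) > 4,425 (#50) > 4,237 (#4) > 3,875 (#40) > 3,252 (#27) > …
#57 is highest; pays the second-highest bid, $4,440.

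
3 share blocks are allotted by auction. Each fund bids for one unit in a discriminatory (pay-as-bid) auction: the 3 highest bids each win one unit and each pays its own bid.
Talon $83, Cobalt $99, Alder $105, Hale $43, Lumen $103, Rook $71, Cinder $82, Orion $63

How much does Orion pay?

Sorting: 105 (Alder), 103 (Lumen), 99 (Cobalt), 83 (Talon), 82 (Cinder), …
Winners (3 units): Alder, Lumen, Cobalt.
Orion does not win → $0.

Orion pays $0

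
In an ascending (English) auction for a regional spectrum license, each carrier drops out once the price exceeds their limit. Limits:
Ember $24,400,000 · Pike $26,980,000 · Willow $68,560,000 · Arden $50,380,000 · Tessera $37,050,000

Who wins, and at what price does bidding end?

Sorting limits: 68,560,000 (Willow) > 50,380,000 (Arden) > 37,050,000 (Tessera) > 26,980,000 (Pike) > 24,400,000 (Ember)
Bidding ends when Arden exits at $50,380,000; Willow takes it.

Willow wins at $50,380,000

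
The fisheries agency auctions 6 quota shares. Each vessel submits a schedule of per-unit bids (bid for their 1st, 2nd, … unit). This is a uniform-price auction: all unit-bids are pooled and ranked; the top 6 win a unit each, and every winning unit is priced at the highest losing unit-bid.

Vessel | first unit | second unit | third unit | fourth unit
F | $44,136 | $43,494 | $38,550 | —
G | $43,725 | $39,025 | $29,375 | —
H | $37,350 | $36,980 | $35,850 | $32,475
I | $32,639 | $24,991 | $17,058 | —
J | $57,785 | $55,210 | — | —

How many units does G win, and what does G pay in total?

Merging the schedules and taking the best 6: 57,785 (J-1), 55,210 (J-2), 44,136 (F-1), 43,725 (G-1), 43,494 (F-2), 39,025 (G-2)
Highest rejected unit-bid = $38,550.
G wins 2 unit(s) at $38,550 each.

G: 2 units, pays $77,100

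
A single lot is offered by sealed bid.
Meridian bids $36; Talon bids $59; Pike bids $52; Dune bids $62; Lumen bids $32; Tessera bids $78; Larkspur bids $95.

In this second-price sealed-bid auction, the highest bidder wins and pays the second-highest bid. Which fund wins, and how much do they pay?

Larkspur pays $78

Rule: the highest bidder wins and pays the second-highest bid.
Bids ranked: 95 (Larkspur) > 78 (Tessera) > 62 (Dune) > 59 (Talon) > 52 (Pike) > 36 (Meridian) > …
Larkspur wins with the highest bid; price is set by the runner-up at $78.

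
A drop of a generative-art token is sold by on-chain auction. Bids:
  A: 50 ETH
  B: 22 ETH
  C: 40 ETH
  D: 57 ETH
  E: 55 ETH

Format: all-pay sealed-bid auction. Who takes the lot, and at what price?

Bids in order: 57 (D) > 55 (E) > 50 (A) > 40 (C) > 22 (B)
D wins with the top bid; all bids are sunk regardless.

D pays 57 ETH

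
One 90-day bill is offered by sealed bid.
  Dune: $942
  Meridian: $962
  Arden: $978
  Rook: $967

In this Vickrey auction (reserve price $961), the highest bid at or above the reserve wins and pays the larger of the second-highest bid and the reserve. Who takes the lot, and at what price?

Bids ranked: 978 (Arden) > 967 (Rook) > 962 (Meridian) > 942 (Dune)
Arden has the top bid at or above the reserve ($978).
max(second-highest $967, reserve $961) = $967; the reserve does not bind.

Arden pays $967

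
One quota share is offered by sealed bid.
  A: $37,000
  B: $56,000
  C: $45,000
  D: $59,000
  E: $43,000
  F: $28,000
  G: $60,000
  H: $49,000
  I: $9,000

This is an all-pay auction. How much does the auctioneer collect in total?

Bids ranked: 60,000 (G) > 59,000 (D) > 56,000 (B) > 49,000 (H) > 45,000 (C) > 43,000 (E) > …
Every bidder forfeits their bid regardless of winning.
Revenue = 37,000 + 56,000 + 45,000 + 59,000 + 43,000 + 28,000 + 60,000 + 49,000 + 9,000 = $386,000.

Total revenue: $386,000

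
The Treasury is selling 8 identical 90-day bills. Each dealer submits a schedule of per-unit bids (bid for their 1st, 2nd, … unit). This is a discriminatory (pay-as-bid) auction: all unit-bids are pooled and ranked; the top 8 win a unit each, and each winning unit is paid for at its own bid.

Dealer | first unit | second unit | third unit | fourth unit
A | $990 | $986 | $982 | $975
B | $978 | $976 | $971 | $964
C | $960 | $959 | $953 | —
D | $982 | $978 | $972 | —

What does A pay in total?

A pays $3,933

Pooled unit-bids ranked (top 8): 990 (A-1), 986 (A-2), 982 (A-3), 982 (D-1), 978 (B-1), 978 (D-2), 976 (B-2), 975 (A-4)
Next rejected bid: $972 (not a price — pay-as-bid).
A's winning unit-bids: 990 + 986 + 982 + 975 = $3,933.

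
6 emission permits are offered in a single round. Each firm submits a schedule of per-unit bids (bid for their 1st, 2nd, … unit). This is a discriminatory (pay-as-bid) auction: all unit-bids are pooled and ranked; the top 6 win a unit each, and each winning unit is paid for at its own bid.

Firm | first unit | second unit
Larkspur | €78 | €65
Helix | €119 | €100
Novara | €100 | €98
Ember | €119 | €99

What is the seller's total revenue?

All unit-bids, highest first — top 6: 119 (Helix-1), 119 (Ember-1), 100 (Helix-2), 100 (Novara-1), 99 (Ember-2), 98 (Novara-2)
Next rejected bid: €78 (not a price — pay-as-bid).
Each winning unit pays its own bid.
Revenue = 119 + 119 + 100 + 100 + 99 + 98 = €635.

Total revenue: €635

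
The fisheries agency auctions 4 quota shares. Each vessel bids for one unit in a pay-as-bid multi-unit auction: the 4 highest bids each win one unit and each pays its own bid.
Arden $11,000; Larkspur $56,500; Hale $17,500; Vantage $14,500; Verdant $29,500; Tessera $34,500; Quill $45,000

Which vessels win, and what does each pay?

Larkspur $56,500, Quill $45,000, Tessera $34,500, Verdant $29,500

Bids ranked high→low: 56,500 (Larkspur), 45,000 (Quill), 34,500 (Tessera), 29,500 (Verdant), 17,500 (Hale), 14,500 (Vantage), …
The 4 highest are Larkspur, Quill, Tessera, Verdant.
Each winner pays its own bid: Larkspur $56,500, Quill $45,000, Tessera $34,500, Verdant $29,500.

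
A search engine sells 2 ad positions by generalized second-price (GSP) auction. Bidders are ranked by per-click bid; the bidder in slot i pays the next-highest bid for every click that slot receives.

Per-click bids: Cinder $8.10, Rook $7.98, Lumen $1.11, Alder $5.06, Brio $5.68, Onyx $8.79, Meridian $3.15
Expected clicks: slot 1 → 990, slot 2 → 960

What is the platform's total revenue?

Sorting advertisers: $8.79 (Onyx) > $8.10 (Cinder) > $7.98 (Rook) > …
Slot 1: Onyx pays $8.10 × 990 = $8019.00
Slot 2: Cinder pays $7.98 × 960 = $7660.80
Total = $15679.80

Total revenue: $15679.80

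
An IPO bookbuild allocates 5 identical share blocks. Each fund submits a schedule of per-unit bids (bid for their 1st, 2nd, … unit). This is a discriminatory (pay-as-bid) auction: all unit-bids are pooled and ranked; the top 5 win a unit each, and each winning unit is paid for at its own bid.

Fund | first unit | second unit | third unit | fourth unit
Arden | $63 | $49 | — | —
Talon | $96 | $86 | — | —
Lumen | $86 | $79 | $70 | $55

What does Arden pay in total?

All unit-bids, highest first — top 5: 96 (Talon-1), 86 (Talon-2), 86 (Lumen-1), 79 (Lumen-2), 70 (Lumen-3)
Next rejected bid: $63 (not a price — pay-as-bid).
Arden wins no units.

Arden pays $0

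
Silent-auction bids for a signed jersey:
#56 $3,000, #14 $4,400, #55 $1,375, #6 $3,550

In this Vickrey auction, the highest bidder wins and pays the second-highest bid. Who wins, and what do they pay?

#14 pays $3,550

Rule: the highest bidder wins and pays the second-highest bid.
Sorting bids: 4,400 (#14) > 3,550 (#6) > 3,000 (#56) > 1,375 (#55)
#14 is highest; pays the second-highest bid, $3,550.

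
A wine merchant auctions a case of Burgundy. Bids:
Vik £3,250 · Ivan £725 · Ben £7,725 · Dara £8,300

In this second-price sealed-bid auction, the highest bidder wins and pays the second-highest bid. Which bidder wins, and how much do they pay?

Bids ranked: 8,300 (Dara) > 7,725 (Ben) > 3,250 (Vik) > 725 (Ivan)
Second-price: Dara pays Ben's bid of £7,725.

Dara pays £7,725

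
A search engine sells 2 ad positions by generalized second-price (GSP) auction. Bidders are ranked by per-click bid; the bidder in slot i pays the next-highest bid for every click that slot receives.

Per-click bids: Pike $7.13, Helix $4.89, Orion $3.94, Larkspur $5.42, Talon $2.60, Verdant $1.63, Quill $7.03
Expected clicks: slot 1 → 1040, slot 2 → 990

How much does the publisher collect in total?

Total revenue: $12677.00

Per-click bids in order: $7.13 (Pike) > $7.03 (Quill) > $5.42 (Larkspur) > …
Slot 1: Pike pays $7.03 × 1040 = $7311.20
Slot 2: Quill pays $5.42 × 990 = $5365.80
Total = $12677.00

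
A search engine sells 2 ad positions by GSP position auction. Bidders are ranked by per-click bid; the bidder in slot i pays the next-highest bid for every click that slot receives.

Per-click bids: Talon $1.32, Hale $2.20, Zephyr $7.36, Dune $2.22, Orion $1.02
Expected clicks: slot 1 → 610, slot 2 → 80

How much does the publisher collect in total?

Sorting advertisers: $7.36 (Zephyr) > $2.22 (Dune) > $2.20 (Hale) > …
Slot 1: Zephyr pays $2.22 × 610 = $1354.20
Slot 2: Dune pays $2.20 × 80 = $176.00
Total = $1530.20

Total revenue: $1530.20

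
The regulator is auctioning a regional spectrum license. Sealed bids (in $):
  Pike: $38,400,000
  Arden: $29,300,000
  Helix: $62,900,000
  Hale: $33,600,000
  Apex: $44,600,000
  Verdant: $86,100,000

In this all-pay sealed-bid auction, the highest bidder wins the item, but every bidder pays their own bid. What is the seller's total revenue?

Rule: the highest bidder wins the item, but every bidder pays their own bid.
Bids in order: 86,100,000 (Verdant) > 62,900,000 (Helix) > 44,600,000 (Apex) > 38,400,000 (Pike) > 33,600,000 (Hale) > 29,300,000 (Arden)
Every bidder forfeits their bid regardless of winning.
Revenue = 38,400,000 + 29,300,000 + 62,900,000 + 33,600,000 + 44,600,000 + 86,100,000 = $294,900,000.

Total revenue: $294,900,000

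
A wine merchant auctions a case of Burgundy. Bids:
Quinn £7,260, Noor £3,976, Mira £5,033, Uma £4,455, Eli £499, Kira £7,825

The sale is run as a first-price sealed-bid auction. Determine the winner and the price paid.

Kira pays £7,825

Bids ranked: 7,825 (Kira) > 7,260 (Quinn) > 5,033 (Mira) > 4,455 (Uma) > 3,976 (Noor) > 499 (Eli)
First-price: Kira pays what they bid, £7,825.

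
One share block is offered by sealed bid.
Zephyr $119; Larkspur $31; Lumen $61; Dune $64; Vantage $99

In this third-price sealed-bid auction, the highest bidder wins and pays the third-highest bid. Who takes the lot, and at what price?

Zephyr pays $64

Third-price sealed-bid auction: the highest bidder wins and pays the third-highest bid.
Sorting bids: 119 (Zephyr) > 99 (Vantage) > 64 (Dune) > 61 (Lumen) > 31 (Larkspur)
Zephyr is highest; pays the third-highest bid, $64.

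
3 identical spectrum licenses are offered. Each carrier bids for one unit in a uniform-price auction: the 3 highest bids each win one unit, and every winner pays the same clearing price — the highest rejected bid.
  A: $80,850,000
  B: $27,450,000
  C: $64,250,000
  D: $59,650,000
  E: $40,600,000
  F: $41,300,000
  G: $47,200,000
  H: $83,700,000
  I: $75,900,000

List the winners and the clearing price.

Ordering the bids: 83,700,000 (H), 80,850,000 (A), 75,900,000 (I), 64,250,000 (C), 59,650,000 (D), …
Top 3: H, A, I.
First losing bid is C's $64,250,000, which sets the uniform price.

H, A, I; each pays $64,250,000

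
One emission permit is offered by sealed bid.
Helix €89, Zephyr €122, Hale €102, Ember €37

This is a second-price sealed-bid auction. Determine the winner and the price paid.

Zephyr pays €102

Bids in order: 122 (Zephyr) > 102 (Hale) > 89 (Helix) > 37 (Ember)
Zephyr is highest; pays the second-highest bid, €102.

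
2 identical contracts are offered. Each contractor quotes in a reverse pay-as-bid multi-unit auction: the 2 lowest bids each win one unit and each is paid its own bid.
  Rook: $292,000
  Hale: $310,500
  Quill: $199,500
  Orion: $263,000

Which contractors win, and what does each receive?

Ordering the bids: 199,500 (Quill), 263,000 (Orion), 292,000 (Rook), 310,500 (Hale)
Winners (2 units): Quill, Orion.
Each winner is paid its own bid: Quill $199,500, Orion $263,000.

Quill $199,500, Orion $263,000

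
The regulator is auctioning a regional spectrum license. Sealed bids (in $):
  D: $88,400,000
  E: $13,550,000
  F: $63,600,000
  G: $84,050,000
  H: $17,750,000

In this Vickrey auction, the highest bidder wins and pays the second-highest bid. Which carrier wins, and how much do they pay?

Rule: the highest bidder wins and pays the second-highest bid.
Bids in order: 88,400,000 (D) > 84,050,000 (G) > 63,600,000 (F) > 17,750,000 (H) > 13,550,000 (E)
Second-price: D pays G's bid of $84,050,000.

D pays $84,050,000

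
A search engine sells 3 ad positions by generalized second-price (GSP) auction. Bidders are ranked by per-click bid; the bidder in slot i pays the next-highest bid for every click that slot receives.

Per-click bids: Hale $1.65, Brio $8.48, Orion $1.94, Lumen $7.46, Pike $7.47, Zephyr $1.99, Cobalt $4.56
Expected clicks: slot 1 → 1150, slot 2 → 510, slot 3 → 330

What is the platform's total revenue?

Total revenue: $13899.90

Ranked by bid: $8.48 (Brio) > $7.47 (Pike) > $7.46 (Lumen) > $4.56 (Cobalt) > …
Slot 1: Brio pays $7.47 × 1150 = $8590.50
Slot 2: Pike pays $7.46 × 510 = $3804.60
Slot 3: Lumen pays $4.56 × 330 = $1504.80
Total = $13899.90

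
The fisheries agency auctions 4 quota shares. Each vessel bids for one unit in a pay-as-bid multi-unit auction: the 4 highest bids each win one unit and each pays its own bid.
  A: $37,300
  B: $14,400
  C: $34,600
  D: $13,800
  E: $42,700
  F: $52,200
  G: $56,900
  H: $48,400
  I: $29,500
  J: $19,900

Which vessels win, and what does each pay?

Ordering the bids: 56,900 (G), 52,200 (F), 48,400 (H), 42,700 (E), 37,300 (A), 34,600 (C), …
Winners (4 units): G, F, H, E.
Each winner pays its own bid: G $56,900, F $52,200, H $48,400, E $42,700.

G $56,900, F $52,200, H $48,400, E $42,700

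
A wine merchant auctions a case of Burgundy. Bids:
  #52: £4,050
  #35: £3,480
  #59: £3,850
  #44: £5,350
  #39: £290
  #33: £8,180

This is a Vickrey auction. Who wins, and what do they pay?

#33 pays £5,350

Vickrey auction: the highest bidder wins and pays the second-highest bid.
Sorting bids: 8,180 (#33) > 5,350 (#44) > 4,050 (#52) > 3,850 (#59) > 3,480 (#35) > 290 (#39)
Second-price: #33 pays #44's bid of £5,350.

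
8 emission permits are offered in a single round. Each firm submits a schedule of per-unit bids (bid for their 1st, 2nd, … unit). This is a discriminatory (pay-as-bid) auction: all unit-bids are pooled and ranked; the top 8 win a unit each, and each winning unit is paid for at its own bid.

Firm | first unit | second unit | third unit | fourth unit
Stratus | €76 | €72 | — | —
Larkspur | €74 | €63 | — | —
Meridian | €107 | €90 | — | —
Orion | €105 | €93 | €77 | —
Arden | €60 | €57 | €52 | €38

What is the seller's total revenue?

Total revenue: €694

Pooled unit-bids ranked (top 8): 107 (Meridian-1), 105 (Orion-1), 93 (Orion-2), 90 (Meridian-2), 77 (Orion-3), 76 (Stratus-1), 74 (Larkspur-1), 72 (Stratus-2)
Next rejected bid: €63 (not a price — pay-as-bid).
Each winning unit pays its own bid.
Revenue = 107 + 105 + 93 + 90 + 77 + 76 + 74 + 72 = €694.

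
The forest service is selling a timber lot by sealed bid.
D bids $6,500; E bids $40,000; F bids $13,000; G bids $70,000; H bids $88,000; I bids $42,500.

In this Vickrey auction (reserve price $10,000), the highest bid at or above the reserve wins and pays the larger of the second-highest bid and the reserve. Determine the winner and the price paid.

Bids in order: 88,000 (H) > 70,000 (G) > 42,500 (I) > 40,000 (E) > 13,000 (F) > 6,500 (D)
H has the top bid at or above the reserve ($88,000).
max(second-highest $70,000, reserve $10,000) = $70,000; the reserve does not bind.

H pays $70,000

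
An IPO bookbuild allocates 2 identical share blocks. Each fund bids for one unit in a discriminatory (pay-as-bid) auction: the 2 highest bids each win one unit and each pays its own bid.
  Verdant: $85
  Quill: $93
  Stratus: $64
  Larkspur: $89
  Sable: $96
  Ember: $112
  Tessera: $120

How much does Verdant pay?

Bids ranked high→low: 120 (Tessera), 112 (Ember), 96 (Sable), 93 (Quill), …
Top 2: Tessera, Ember.
Verdant does not win → $0.

Verdant pays $0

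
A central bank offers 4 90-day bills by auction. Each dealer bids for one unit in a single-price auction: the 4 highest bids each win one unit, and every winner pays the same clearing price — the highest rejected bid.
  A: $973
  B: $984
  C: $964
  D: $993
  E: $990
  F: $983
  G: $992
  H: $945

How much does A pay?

A pays $0

Sorting: 993 (D), 992 (G), 990 (E), 984 (B), 983 (F), 973 (A), …
Winners (4 units): D, G, E, B.
First losing bid is F's $983, which sets the uniform price.
A does not win → pays $0.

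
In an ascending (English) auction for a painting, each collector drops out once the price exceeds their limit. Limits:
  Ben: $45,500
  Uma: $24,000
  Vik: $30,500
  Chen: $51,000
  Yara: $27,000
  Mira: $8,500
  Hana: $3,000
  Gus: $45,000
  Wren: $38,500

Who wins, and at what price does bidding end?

Chen wins at $45,500

Limits ranked: 51,000 (Chen) > 45,500 (Ben) > 45,000 (Gus) > 38,500 (Wren) > 30,500 (Vik) > 27,000 (Yara) > …
Ben is the last rival to drop out, at $45,500; Chen remains and wins at that price.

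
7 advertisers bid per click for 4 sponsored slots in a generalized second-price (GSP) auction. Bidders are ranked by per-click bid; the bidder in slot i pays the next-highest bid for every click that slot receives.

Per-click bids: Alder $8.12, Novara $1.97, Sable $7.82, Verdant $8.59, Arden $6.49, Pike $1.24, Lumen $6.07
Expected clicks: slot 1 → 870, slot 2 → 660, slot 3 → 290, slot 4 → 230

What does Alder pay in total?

Ranked by bid: $8.59 (Verdant) > $8.12 (Alder) > $7.82 (Sable) > $6.49 (Arden) > $6.07 (Lumen) > …
Alder holds slot 2 → pays next bid $7.82 × 660 clicks = $5161.20.

Alder pays $5161.20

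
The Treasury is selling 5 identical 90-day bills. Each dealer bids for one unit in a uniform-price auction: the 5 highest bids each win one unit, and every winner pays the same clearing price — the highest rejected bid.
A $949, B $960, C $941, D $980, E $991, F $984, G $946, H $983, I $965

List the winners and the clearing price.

Sorting: 991 (E), 984 (F), 983 (H), 980 (D), 965 (I), 960 (B), 949 (A), …
The 5 highest are E, F, H, D, I.
First losing bid is B's $960, which sets the uniform price.

E, F, H, D, I; each pays $960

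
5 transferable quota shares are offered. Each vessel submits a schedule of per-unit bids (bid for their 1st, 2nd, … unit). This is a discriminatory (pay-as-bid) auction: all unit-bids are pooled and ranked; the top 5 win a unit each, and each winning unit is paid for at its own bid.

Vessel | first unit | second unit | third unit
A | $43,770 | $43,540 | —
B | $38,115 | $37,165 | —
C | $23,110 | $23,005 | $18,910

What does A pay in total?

All unit-bids, highest first — top 5: 43,770 (A-1), 43,540 (A-2), 38,115 (B-1), 37,165 (B-2), 23,110 (C-1)
Next rejected bid: $23,005 (not a price — pay-as-bid).
A's winning unit-bids: 43,770 + 43,540 = $87,310.

A pays $87,310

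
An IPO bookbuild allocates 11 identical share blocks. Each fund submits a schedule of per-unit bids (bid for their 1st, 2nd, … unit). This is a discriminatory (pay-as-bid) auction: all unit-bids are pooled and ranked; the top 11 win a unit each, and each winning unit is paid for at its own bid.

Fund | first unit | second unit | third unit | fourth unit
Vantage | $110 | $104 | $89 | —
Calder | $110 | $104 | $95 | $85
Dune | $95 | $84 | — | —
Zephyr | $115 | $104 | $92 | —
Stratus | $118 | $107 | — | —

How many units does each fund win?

Calder 3, Dune 1, Stratus 2, Vantage 2, Zephyr 3

Merging the schedules and taking the best 11: 118 (Stratus-1), 115 (Zephyr-1), 110 (Vantage-1), 110 (Calder-1), 107 (Stratus-2), 104 (Vantage-2), 104 (Calder-2), 104 (Zephyr-2), 95 (Calder-3), 95 (Dune-1), 92 (Zephyr-3)
Next rejected bid: $89 (not a price — pay-as-bid).
Allocation: Calder 3, Dune 1, Stratus 2, Vantage 2, Zephyr 3.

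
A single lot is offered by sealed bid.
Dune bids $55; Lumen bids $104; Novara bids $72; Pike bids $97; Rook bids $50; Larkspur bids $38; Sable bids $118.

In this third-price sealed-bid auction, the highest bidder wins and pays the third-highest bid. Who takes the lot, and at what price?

Sorting bids: 118 (Sable) > 104 (Lumen) > 97 (Pike) > 72 (Novara) > 55 (Dune) > 50 (Rook) > …
Sable is highest; pays the third-highest bid, $97.

Sable pays $97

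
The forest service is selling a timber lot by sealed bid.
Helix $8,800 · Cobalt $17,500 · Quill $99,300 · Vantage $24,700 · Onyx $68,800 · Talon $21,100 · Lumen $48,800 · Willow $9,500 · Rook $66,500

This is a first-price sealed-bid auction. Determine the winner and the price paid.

Rule: the highest bidder wins and pays their own bid.
Sorting bids: 99,300 (Quill) > 68,800 (Onyx) > 66,500 (Rook) > 48,800 (Lumen) > 24,700 (Vantage) > 21,100 (Talon) > …
First-price: Quill pays what they bid, $99,300.

Quill pays $99,300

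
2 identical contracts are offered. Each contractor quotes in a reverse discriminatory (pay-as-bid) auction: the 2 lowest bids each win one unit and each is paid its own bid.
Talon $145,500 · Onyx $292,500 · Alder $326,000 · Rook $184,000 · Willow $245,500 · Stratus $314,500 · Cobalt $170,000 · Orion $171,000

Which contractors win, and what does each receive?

Ordering the bids: 145,500 (Talon), 170,000 (Cobalt), 171,000 (Orion), 184,000 (Rook), …
Winners (2 units): Talon, Cobalt.
Each winner is paid its own bid: Talon $145,500, Cobalt $170,000.

Talon $145,500, Cobalt $170,000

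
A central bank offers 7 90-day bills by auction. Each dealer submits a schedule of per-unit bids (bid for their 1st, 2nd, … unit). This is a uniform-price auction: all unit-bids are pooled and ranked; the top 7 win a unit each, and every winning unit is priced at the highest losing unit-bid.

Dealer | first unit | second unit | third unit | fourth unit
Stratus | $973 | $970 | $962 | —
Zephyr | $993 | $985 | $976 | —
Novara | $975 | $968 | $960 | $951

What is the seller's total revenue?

All unit-bids, highest first — top 7: 993 (Zephyr-1), 985 (Zephyr-2), 976 (Zephyr-3), 975 (Novara-1), 973 (Stratus-1), 970 (Stratus-2), 968 (Novara-2)
Highest rejected unit-bid = $962.
Allocation: Novara 2, Stratus 2, Zephyr 3. Every unit priced at $962.
Revenue = 7 × 962 = $6,734.

Total revenue: $6,734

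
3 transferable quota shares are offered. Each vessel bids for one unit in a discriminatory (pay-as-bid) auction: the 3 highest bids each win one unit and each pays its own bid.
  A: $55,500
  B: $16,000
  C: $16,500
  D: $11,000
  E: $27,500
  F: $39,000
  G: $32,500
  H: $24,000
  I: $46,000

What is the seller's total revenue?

Bids ranked high→low: 55,500 (A), 46,000 (I), 39,000 (F), 32,500 (G), 27,500 (E), …
The 3 highest are A, I, F.
Total revenue = 55,500 + 46,000 + 39,000 = $140,500.

Total revenue: $140,500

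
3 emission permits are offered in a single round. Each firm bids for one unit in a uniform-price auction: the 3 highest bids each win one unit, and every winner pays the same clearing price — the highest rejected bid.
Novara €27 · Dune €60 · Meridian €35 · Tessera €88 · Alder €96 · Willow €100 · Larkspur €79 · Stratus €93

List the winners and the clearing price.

Ordering the bids: 100 (Willow), 96 (Alder), 93 (Stratus), 88 (Tessera), 79 (Larkspur), …
Winners (3 units): Willow, Alder, Stratus.
First losing bid is Tessera's €88, which sets the uniform price.

Willow, Alder, Stratus; each pays €88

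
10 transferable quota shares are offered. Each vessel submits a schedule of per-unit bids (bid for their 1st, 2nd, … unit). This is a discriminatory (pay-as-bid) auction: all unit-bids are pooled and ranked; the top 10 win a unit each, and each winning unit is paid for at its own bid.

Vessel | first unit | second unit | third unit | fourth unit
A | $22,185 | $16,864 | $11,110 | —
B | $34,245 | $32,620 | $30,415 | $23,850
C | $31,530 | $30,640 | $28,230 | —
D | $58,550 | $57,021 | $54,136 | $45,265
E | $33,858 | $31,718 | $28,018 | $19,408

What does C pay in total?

C pays $62,170

All unit-bids, highest first — top 10: 58,550 (D-1), 57,021 (D-2), 54,136 (D-3), 45,265 (D-4), 34,245 (B-1), 33,858 (E-1), 32,620 (B-2), 31,718 (E-2), 31,530 (C-1), 30,640 (C-2)
Next rejected bid: $30,415 (not a price — pay-as-bid).
C's winning unit-bids: 31,530 + 30,640 = $62,170.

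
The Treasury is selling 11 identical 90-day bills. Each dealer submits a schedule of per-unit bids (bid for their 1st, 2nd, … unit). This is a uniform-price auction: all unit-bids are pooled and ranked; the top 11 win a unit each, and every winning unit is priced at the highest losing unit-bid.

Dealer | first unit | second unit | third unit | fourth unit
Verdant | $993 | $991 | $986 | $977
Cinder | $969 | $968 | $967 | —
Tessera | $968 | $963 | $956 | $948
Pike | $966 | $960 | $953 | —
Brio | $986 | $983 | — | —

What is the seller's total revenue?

All unit-bids, highest first — top 11: 993 (Verdant-1), 991 (Verdant-2), 986 (Verdant-3), 986 (Brio-1), 983 (Brio-2), 977 (Verdant-4), 969 (Cinder-1), 968 (Cinder-2), 968 (Tessera-1), 967 (Cinder-3), 966 (Pike-1)
Highest rejected unit-bid = $963.
Allocation: Brio 2, Cinder 3, Pike 1, Tessera 1, Verdant 4. Every unit priced at $963.
Revenue = 11 × 963 = $10,593.

Total revenue: $10,593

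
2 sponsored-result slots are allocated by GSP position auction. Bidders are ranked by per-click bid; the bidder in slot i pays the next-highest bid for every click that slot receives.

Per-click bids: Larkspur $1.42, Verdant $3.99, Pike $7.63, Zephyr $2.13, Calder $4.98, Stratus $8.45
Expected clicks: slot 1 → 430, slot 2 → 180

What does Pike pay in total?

Pike pays $896.40

Per-click bids in order: $8.45 (Stratus) > $7.63 (Pike) > $4.98 (Calder) > …
Pike holds slot 2 → pays next bid $4.98 × 180 clicks = $896.40.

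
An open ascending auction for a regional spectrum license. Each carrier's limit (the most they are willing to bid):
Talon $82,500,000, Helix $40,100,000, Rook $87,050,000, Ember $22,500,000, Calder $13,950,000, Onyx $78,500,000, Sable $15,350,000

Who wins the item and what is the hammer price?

Ascending (English) auction: the price rises until one bidder remains; the winner pays the price at which the last rival dropped out.
Limits in order: 87,050,000 (Rook) > 82,500,000 (Talon) > 78,500,000 (Onyx) > 40,100,000 (Helix) > 22,500,000 (Ember) > 15,350,000 (Sable) > …
Bidding ends when Talon exits at $82,500,000; Rook takes it.

Rook wins at $82,500,000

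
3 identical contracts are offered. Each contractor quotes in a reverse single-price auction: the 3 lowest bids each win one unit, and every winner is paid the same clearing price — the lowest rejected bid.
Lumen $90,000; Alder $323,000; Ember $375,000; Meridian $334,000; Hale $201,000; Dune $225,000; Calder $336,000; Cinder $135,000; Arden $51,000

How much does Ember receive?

Ember is paid $0

Bids ranked low→high: 51,000 (Arden), 90,000 (Lumen), 135,000 (Cinder), 201,000 (Hale), 225,000 (Dune), …
The 3 lowest are Arden, Lumen, Cinder.
First losing bid is Hale's $201,000, which sets the uniform price.
Ember does not win → is paid $0.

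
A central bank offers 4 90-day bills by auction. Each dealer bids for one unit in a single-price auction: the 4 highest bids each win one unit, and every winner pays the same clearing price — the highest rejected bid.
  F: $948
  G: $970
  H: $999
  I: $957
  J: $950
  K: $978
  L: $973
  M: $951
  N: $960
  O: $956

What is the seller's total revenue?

Total revenue: $3,840

Ordering the bids: 999 (H), 978 (K), 973 (L), 970 (G), 960 (N), 957 (I), …
Winners (4 units): H, K, L, G.
First losing bid is N's $960, which sets the uniform price.
Total revenue = 4 × $960 = $3,840.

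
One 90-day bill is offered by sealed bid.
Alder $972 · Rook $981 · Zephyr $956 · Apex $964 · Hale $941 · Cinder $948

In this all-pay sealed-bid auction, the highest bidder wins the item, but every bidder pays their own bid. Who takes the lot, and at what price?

Bids in order: 981 (Rook) > 972 (Alder) > 964 (Apex) > 956 (Zephyr) > 948 (Cinder) > 941 (Hale)
Rook is highest and takes the item; every bidder forfeits their bid.

Rook pays $981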